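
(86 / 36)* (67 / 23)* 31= 89311 / 414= 215.73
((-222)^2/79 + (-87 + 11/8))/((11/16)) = 680314/869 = 782.87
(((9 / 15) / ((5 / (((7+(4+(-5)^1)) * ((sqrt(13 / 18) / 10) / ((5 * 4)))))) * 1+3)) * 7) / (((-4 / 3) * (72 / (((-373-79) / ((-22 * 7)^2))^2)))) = 497991 / 401655030724640-319225 * sqrt(26) / 20082751536232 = -0.00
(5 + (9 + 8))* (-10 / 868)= -55 / 217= -0.25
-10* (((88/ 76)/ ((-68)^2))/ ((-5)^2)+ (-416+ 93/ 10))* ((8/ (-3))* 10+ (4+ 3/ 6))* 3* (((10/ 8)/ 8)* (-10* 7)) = 109426292605/ 36992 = 2958106.96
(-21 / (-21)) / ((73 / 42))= 42 / 73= 0.58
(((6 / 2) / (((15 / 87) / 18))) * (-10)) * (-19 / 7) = 59508 / 7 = 8501.14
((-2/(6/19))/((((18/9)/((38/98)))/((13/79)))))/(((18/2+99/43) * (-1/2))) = 201799/5643918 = 0.04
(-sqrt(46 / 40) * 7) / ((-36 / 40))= 8.34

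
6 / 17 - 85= -1439 / 17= -84.65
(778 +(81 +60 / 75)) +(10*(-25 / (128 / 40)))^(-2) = 335859439 / 390625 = 859.80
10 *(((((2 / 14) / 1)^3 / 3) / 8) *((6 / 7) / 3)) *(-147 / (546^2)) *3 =-5 / 9738456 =-0.00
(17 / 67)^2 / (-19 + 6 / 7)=-2023 / 570103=-0.00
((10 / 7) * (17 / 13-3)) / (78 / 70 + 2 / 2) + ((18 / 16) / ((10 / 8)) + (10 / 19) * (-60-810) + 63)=-36111679 / 91390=-395.14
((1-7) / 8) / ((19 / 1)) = -3 / 76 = -0.04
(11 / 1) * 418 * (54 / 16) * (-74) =-2296701 / 2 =-1148350.50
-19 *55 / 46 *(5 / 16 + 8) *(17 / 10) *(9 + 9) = -4252941 / 736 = -5778.45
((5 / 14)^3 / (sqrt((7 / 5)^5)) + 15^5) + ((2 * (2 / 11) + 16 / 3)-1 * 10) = 3125 * sqrt(35) / 941192 + 25059233 / 33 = 759370.72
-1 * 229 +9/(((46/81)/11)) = -2515/46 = -54.67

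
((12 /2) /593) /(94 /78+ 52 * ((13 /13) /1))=234 /1230475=0.00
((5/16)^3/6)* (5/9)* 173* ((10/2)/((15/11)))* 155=184353125/663552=277.83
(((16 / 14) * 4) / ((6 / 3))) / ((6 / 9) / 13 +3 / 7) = 624 / 131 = 4.76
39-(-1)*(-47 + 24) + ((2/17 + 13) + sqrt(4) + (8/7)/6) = 11177/357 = 31.31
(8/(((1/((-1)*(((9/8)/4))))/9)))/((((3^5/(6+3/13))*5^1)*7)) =-27/1820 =-0.01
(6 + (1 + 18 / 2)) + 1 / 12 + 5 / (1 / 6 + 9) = 16.63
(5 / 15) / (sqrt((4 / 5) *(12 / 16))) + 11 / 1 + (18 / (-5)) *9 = -107 / 5 + sqrt(15) / 9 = -20.97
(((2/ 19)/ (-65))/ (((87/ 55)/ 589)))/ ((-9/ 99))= 7502/ 1131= 6.63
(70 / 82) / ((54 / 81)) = 105 / 82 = 1.28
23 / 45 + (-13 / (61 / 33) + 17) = 28763 / 2745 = 10.48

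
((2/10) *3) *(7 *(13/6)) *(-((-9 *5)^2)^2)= -74631375/2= -37315687.50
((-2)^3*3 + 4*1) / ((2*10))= -1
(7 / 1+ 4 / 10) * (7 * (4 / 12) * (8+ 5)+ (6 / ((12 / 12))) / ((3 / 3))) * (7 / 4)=28231 / 60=470.52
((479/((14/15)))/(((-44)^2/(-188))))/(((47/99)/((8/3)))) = -21555/77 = -279.94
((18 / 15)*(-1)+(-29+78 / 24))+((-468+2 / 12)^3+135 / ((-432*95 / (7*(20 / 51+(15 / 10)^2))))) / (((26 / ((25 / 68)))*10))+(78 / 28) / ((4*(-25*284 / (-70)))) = -101460947589052963 / 700627000320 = -144814.50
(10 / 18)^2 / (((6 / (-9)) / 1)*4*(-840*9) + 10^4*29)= 5 / 5024592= 0.00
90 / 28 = 45 / 14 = 3.21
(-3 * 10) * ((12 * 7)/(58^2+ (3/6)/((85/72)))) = -26775/35747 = -0.75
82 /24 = 41 /12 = 3.42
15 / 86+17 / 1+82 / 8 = 4717 / 172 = 27.42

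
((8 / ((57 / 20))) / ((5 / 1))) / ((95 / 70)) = 448 / 1083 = 0.41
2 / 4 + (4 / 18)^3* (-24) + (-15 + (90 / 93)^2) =-6457775 / 467046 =-13.83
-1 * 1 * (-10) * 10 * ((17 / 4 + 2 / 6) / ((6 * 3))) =1375 / 54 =25.46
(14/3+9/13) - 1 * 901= -34930/39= -895.64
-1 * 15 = -15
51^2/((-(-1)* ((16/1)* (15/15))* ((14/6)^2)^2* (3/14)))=70227/2744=25.59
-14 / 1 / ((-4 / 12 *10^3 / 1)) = 21 / 500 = 0.04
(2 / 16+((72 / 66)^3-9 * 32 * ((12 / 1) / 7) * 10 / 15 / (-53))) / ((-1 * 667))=-0.01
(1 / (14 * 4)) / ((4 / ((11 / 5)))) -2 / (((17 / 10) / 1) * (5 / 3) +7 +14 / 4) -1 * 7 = -7997 / 1120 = -7.14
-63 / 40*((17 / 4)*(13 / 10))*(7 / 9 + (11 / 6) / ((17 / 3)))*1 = -30667 / 3200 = -9.58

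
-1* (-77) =77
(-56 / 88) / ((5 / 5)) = -7 / 11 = -0.64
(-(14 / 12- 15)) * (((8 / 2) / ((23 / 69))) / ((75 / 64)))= 10624 / 75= 141.65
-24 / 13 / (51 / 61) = -488 / 221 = -2.21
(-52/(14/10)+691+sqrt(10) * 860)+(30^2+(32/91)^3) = 1170974449/753571+860 * sqrt(10) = 4273.46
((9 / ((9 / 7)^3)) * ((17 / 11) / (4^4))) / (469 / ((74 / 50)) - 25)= 215747 / 2463436800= 0.00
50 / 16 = 25 / 8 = 3.12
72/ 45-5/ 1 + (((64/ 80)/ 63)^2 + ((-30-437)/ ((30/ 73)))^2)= 20501088421/ 15876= 1291325.80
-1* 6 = -6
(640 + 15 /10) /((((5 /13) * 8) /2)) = 16679 /40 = 416.98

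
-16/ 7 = -2.29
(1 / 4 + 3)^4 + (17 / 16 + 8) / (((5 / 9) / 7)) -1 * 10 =55233 / 256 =215.75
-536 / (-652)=134 / 163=0.82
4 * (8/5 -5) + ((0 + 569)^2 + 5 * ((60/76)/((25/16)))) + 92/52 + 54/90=79966817/247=323752.30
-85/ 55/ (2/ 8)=-68/ 11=-6.18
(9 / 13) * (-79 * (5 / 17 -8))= 93141 / 221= 421.45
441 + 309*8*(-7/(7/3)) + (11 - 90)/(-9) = -62696/9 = -6966.22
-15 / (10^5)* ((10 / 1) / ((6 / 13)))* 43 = -559 / 4000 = -0.14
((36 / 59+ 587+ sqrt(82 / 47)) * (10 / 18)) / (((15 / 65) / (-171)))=-242443.28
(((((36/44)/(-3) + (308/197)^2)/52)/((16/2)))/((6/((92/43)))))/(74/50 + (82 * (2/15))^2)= 1599207825/103965349998224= 0.00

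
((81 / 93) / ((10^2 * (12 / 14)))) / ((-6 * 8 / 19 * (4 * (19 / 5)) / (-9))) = 189 / 79360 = 0.00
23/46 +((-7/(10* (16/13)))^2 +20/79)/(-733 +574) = 53204867/107187200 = 0.50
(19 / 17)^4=130321 / 83521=1.56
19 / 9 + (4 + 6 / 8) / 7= 703 / 252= 2.79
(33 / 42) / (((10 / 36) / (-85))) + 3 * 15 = -1368 / 7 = -195.43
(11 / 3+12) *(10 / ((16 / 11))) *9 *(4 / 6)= 2585 / 4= 646.25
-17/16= -1.06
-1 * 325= -325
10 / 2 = 5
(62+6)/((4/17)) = 289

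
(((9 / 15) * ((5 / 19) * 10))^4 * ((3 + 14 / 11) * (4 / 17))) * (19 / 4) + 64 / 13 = 576998512 / 16674229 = 34.60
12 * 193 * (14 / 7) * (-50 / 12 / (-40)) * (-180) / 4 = -43425 / 2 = -21712.50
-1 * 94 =-94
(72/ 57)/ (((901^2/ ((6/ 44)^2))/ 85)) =270/ 109784147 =0.00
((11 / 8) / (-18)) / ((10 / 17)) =-187 / 1440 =-0.13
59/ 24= 2.46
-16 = -16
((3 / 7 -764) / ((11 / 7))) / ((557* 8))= -5345 / 49016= -0.11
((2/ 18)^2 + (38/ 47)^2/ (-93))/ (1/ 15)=147455/ 1848933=0.08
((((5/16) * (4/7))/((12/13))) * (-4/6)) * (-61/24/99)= 3965/1197504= 0.00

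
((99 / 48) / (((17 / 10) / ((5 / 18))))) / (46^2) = 0.00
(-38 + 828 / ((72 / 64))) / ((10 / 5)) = 349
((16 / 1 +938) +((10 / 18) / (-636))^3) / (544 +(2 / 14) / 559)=700095196485589723 / 399215897068796352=1.75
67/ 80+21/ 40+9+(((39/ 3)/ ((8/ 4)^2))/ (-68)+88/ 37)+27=499339/ 12580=39.69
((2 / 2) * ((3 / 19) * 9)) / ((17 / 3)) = 81 / 323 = 0.25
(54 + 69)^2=15129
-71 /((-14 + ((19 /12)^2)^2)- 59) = 1472256 /1383407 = 1.06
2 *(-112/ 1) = -224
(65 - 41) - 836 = -812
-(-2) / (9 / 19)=38 / 9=4.22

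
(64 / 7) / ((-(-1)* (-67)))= -64 / 469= -0.14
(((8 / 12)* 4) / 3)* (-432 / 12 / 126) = -16 / 63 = -0.25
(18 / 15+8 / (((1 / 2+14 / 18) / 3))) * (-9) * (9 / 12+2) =-113751 / 230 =-494.57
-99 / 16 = -6.19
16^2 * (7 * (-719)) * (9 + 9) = -23192064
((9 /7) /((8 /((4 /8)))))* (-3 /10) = -27 /1120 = -0.02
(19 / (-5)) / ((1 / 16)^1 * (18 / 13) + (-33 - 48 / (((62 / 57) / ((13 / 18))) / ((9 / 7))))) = 428792 / 8337795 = 0.05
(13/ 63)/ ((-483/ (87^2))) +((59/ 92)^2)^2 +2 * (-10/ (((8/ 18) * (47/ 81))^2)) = -7067030441033981/ 23262927115008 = -303.79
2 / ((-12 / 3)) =-1 / 2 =-0.50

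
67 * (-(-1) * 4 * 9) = 2412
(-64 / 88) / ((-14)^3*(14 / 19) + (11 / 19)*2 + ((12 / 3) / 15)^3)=256500 / 712681937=0.00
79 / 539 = 0.15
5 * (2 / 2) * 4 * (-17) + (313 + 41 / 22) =-553 / 22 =-25.14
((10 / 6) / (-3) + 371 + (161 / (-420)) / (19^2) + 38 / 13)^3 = 31374374960640421251954287 / 602794356848424000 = 52048222.75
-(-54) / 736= 27 / 368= 0.07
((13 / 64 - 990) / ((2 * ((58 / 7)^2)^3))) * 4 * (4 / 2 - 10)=7452711203 / 152274770176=0.05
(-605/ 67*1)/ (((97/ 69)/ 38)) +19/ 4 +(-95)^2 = 228392141/ 25996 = 8785.66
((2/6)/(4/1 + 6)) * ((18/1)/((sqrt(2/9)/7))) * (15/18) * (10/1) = 105 * sqrt(2)/2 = 74.25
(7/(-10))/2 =-0.35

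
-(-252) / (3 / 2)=168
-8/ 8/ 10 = -0.10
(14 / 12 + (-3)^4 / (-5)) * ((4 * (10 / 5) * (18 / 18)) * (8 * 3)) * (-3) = 43296 / 5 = 8659.20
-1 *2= -2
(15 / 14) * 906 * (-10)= -67950 / 7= -9707.14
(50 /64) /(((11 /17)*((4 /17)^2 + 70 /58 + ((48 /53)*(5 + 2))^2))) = 10005447325 /343516021024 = 0.03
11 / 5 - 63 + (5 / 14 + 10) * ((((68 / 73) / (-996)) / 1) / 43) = -3326548741 / 54712770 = -60.80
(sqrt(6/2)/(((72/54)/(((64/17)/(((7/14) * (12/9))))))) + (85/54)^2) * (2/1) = 7225/1458 + 144 * sqrt(3)/17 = 19.63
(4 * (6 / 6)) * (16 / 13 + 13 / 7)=1124 / 91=12.35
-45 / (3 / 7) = -105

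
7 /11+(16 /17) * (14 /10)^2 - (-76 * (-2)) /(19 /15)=-549401 /4675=-117.52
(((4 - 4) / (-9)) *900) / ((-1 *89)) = 0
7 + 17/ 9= 80/ 9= 8.89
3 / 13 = 0.23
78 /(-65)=-6 /5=-1.20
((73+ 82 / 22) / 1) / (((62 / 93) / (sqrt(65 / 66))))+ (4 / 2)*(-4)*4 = -32+ 211*sqrt(4290) / 121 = 82.22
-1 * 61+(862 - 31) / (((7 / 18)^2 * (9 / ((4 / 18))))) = 3659 / 49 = 74.67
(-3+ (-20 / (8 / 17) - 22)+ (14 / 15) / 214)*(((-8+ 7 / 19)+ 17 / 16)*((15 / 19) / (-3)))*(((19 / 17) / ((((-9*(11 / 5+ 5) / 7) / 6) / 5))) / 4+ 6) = -8093995422019 / 13616481024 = -594.43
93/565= 0.16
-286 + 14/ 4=-565/ 2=-282.50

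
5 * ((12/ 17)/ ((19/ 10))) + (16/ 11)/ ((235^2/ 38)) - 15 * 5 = -14351400491/ 196214425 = -73.14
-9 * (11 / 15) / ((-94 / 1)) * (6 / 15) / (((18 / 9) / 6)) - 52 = -61001 / 1175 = -51.92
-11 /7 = -1.57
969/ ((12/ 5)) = 1615/ 4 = 403.75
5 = 5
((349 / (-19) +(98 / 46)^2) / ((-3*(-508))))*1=-23167 / 2552954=-0.01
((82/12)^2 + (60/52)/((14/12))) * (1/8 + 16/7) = 2343165/20384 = 114.95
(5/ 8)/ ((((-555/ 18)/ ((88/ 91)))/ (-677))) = 44682/ 3367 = 13.27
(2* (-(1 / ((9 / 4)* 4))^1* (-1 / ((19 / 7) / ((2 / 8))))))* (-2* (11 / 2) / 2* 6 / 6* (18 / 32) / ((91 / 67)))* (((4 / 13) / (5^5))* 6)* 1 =-2211 / 80275000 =-0.00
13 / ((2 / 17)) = 221 / 2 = 110.50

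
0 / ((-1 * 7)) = 0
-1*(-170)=170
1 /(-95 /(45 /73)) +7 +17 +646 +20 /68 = 15804712 /23579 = 670.29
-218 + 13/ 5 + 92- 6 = -647/ 5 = -129.40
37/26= 1.42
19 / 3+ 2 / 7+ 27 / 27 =160 / 21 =7.62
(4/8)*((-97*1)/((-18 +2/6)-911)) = 291/5572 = 0.05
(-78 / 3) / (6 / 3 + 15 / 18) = -156 / 17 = -9.18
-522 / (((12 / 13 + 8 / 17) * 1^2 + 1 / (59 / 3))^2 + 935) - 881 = -881.56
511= 511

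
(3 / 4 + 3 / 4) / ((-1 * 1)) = -3 / 2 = -1.50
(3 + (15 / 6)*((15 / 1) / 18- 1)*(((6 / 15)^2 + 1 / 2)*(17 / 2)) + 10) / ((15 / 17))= 14501 / 1200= 12.08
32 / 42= 16 / 21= 0.76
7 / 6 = 1.17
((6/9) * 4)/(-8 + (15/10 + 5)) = -16/9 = -1.78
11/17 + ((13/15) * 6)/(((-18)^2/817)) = 189467/13770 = 13.76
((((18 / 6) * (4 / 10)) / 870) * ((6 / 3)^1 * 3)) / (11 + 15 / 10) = 12 / 18125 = 0.00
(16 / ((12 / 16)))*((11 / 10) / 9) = 352 / 135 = 2.61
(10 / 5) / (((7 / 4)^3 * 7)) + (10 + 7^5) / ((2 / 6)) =121132979 / 2401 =50451.05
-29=-29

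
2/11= 0.18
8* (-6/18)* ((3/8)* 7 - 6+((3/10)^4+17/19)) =469711/71250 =6.59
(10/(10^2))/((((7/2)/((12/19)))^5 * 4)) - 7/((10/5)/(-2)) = 1456553851583/208078979465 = 7.00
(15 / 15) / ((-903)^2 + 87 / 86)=86 / 70125261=0.00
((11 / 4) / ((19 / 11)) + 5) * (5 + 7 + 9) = 10521 / 76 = 138.43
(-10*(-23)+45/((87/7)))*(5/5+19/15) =529.54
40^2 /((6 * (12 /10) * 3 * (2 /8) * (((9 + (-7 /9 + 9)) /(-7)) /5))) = -56000 /93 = -602.15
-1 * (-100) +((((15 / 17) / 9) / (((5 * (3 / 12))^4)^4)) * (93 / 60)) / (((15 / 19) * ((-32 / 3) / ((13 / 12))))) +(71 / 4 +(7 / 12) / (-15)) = 13740322731319169 / 116729736328125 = 117.71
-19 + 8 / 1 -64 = -75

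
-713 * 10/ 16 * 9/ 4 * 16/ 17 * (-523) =16780455/ 34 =493542.79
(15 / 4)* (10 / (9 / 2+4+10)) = 75 / 37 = 2.03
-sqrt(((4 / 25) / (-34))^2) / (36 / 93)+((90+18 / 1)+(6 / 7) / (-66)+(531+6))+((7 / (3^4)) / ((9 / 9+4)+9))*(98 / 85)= 3419339681 / 5301450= 644.98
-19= -19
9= 9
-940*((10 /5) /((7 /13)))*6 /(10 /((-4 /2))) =29328 /7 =4189.71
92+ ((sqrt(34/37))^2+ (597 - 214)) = 17609/37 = 475.92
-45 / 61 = -0.74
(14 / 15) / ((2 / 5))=7 / 3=2.33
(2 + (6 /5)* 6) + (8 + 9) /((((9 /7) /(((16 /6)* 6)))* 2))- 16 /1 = 4454 /45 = 98.98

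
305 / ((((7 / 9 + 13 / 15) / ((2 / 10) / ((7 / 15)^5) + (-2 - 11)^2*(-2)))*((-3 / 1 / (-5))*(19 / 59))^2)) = -733756402394375 / 448982198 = -1634266.14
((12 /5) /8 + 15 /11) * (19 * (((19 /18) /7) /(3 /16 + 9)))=88084 /169785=0.52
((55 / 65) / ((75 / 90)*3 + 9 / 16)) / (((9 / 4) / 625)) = 440000 / 5733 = 76.75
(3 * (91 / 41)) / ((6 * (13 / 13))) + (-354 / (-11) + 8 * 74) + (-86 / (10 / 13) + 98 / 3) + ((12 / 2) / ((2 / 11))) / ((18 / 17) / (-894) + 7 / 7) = 18024043 / 31119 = 579.20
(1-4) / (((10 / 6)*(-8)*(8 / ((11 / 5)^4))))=131769 / 200000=0.66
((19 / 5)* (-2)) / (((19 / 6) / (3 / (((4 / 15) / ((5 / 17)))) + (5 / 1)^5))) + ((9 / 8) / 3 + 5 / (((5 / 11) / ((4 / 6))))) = -7500.23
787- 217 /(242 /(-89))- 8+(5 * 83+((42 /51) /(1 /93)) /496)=20964289 /16456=1273.96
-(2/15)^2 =-4/225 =-0.02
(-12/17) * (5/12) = -0.29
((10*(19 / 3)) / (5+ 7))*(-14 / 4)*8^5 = -5447680 / 9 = -605297.78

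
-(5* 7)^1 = -35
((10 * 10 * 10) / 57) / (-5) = -200 / 57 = -3.51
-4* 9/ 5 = -36/ 5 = -7.20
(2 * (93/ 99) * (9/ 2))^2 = 8649/ 121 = 71.48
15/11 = 1.36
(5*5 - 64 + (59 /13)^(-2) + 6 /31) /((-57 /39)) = 54371252 /2050309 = 26.52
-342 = -342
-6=-6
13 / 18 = 0.72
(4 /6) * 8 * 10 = 160 /3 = 53.33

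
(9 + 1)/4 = 2.50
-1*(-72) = 72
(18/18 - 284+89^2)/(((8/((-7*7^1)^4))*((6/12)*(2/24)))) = 132094650114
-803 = -803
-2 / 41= -0.05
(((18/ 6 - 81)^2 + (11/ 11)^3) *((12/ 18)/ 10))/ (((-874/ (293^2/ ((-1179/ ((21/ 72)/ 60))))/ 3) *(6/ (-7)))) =-5119433417/ 8903053440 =-0.58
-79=-79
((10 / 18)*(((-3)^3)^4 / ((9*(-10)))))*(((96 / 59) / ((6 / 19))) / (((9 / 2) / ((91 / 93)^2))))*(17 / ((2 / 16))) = -27731942784 / 56699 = -489108.15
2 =2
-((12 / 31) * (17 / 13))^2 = -0.26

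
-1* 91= -91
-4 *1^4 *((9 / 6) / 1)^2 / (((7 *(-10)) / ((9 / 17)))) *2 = 81 / 595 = 0.14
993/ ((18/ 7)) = 2317/ 6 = 386.17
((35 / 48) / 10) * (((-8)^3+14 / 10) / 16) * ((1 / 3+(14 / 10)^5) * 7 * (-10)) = 1116407327 / 1200000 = 930.34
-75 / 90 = -0.83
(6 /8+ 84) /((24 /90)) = 5085 /16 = 317.81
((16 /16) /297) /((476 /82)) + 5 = 353471 /70686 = 5.00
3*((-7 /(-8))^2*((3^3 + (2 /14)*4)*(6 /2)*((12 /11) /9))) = 4053 /176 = 23.03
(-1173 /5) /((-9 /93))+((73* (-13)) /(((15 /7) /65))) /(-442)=1269557 /510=2489.33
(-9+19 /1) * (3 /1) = 30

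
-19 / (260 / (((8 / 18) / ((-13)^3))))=19 / 1285245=0.00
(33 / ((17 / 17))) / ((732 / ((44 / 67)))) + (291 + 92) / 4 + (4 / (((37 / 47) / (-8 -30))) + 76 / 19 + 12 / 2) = -52806567 / 604876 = -87.30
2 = 2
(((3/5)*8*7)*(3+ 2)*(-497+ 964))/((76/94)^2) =43327326/361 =120020.29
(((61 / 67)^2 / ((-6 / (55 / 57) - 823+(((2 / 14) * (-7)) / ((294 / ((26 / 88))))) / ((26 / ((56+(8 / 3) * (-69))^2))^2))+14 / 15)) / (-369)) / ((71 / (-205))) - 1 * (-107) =13197826132161106 / 123344175551283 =107.00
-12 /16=-3 /4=-0.75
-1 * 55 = -55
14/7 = 2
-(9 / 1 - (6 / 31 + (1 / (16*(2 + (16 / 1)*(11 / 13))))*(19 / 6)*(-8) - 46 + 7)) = -47.91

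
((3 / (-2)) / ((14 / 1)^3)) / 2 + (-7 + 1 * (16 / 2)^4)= 44880861 / 10976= 4089.00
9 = 9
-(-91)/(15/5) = 91/3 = 30.33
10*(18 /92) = 45 /23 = 1.96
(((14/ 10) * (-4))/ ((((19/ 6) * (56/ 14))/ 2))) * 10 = -168/ 19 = -8.84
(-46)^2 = 2116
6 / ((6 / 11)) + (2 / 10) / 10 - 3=401 / 50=8.02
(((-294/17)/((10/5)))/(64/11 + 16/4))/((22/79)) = -3871/1224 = -3.16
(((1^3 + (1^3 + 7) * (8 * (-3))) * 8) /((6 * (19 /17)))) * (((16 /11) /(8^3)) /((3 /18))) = -3.88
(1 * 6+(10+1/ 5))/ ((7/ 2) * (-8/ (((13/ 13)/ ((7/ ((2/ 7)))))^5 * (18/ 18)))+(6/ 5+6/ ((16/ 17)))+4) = -162/ 2471658313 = -0.00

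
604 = 604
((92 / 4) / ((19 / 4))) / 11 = 92 / 209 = 0.44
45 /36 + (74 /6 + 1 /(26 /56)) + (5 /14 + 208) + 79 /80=4915787 /21840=225.08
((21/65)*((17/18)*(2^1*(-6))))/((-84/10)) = 17/39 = 0.44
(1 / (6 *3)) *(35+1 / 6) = 211 / 108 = 1.95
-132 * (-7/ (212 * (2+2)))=231/ 212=1.09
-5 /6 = -0.83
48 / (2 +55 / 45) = 432 / 29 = 14.90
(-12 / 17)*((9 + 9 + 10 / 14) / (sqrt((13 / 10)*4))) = -786*sqrt(130) / 1547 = -5.79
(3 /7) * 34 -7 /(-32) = 3313 /224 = 14.79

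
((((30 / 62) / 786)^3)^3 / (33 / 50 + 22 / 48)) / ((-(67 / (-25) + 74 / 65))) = 15869140625 / 2154348063733422772650581310566396802368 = 0.00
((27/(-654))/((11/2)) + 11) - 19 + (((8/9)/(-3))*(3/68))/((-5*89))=-653681687/81633915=-8.01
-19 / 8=-2.38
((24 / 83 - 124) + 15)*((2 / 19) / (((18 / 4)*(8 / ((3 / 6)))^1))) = -9023 / 56772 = -0.16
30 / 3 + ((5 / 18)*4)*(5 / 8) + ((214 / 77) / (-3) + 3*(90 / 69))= 872251 / 63756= 13.68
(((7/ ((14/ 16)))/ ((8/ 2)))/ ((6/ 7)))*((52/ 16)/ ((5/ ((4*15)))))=91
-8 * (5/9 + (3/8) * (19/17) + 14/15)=-11677/765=-15.26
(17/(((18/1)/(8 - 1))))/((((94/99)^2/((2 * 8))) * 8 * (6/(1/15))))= 14399/88360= 0.16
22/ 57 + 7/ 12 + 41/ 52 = 2605/ 1482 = 1.76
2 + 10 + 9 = 21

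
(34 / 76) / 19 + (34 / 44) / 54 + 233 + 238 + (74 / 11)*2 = 207783287 / 428868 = 484.49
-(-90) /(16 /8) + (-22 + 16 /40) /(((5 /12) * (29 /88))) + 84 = -28.31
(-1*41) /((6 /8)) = -164 /3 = -54.67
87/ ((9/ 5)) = 145/ 3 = 48.33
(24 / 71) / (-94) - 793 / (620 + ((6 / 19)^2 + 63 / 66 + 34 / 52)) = -136992032399 / 107099139606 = -1.28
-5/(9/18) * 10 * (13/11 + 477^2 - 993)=-249190900/11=-22653718.18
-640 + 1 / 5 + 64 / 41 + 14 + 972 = 71291 / 205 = 347.76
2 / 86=1 / 43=0.02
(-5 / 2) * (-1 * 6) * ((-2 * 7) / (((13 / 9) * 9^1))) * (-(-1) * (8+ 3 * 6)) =-420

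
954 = 954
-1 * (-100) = 100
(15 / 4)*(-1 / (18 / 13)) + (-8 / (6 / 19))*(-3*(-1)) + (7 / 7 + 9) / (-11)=-21019 / 264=-79.62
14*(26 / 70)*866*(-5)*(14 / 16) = -39403 / 2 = -19701.50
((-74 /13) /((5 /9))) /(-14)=333 /455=0.73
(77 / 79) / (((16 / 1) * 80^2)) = 77 / 8089600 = 0.00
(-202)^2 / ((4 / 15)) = 153015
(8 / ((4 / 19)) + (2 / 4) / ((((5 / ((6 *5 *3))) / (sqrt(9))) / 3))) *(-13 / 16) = -1547 / 16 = -96.69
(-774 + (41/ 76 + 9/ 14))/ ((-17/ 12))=1233417/ 2261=545.52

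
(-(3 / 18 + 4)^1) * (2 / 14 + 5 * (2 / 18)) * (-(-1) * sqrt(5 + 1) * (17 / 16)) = -4675 * sqrt(6) / 1512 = -7.57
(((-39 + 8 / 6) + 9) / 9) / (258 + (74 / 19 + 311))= -1634 / 293895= -0.01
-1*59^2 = -3481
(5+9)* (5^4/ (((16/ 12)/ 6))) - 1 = 39374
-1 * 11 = -11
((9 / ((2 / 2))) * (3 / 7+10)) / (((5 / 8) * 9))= 16.69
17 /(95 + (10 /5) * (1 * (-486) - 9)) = -17 /895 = -0.02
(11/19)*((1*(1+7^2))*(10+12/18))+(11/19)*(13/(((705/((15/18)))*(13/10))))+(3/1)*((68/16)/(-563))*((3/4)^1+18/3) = 22343681291/72397296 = 308.63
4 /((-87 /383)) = -1532 /87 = -17.61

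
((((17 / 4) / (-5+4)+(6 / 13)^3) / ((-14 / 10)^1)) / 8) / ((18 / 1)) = 182425 / 8858304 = 0.02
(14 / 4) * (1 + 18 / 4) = 77 / 4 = 19.25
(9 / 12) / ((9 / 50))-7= -17 / 6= -2.83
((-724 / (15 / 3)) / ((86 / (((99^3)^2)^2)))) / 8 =-160435661780619399799242981 / 860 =-186553095093743488138654.60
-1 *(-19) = 19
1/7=0.14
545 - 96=449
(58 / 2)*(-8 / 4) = -58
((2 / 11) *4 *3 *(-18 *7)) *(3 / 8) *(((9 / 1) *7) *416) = -29719872 / 11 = -2701806.55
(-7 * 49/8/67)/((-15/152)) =6517/1005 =6.48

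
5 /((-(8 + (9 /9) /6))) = -30 /49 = -0.61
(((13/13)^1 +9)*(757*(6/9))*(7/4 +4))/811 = 87055/2433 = 35.78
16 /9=1.78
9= 9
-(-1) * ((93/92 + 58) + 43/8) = 11847/184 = 64.39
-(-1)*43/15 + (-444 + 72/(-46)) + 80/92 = -152431/345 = -441.83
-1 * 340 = -340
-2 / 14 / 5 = -1 / 35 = -0.03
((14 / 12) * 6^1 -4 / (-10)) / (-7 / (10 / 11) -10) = -74 / 177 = -0.42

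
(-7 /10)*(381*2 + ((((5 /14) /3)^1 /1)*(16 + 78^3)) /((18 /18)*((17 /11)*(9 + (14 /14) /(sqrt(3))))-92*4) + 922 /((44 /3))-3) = -211004961721 /455127860 + 1008457*sqrt(3) /6206289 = -463.34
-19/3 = -6.33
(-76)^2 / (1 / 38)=219488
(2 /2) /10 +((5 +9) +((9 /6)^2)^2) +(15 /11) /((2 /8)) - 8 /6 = 61469 /2640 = 23.28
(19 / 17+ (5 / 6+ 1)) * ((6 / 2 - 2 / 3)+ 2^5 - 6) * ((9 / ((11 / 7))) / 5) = 2107 / 22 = 95.77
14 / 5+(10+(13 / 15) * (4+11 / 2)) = 631 / 30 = 21.03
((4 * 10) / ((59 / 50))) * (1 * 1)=2000 / 59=33.90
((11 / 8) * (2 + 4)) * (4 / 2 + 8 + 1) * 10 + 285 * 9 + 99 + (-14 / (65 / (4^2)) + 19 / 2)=232541 / 65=3577.55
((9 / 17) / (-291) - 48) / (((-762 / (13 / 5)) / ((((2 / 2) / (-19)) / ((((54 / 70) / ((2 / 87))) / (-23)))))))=18407935 / 3115585971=0.01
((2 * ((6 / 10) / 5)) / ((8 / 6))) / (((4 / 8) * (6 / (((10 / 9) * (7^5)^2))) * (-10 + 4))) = -282475249 / 90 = -3138613.88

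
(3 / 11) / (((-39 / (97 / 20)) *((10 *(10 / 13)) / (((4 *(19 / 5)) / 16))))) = -1843 / 440000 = -0.00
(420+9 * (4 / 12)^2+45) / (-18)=-233 / 9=-25.89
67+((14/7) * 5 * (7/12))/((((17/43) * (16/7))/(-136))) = -9731/12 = -810.92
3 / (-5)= -3 / 5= -0.60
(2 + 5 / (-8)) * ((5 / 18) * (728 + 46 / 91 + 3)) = 1220395 / 4368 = 279.39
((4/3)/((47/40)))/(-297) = -160/41877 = -0.00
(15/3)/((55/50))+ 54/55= 304/55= 5.53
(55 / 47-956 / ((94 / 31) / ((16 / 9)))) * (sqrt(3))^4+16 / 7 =-1655399 / 329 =-5031.61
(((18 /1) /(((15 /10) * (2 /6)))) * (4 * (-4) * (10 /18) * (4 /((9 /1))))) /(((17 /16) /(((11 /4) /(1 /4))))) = -225280 /153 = -1472.42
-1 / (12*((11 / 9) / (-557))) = 1671 / 44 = 37.98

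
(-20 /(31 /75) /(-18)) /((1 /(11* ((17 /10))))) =4675 /93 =50.27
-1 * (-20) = 20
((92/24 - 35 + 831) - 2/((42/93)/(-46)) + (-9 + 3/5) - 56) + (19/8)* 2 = 943.90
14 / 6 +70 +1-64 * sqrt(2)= 220 / 3-64 * sqrt(2)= -17.18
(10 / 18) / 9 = 5 / 81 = 0.06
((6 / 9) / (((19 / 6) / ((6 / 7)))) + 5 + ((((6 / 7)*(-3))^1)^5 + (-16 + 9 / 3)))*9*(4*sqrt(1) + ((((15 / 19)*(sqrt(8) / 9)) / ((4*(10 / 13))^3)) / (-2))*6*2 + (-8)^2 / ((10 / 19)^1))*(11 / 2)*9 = -10742994823968 / 1596665 + 4697921900529*sqrt(2) / 2426930800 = -6725658.71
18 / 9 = 2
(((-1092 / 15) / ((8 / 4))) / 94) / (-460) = 0.00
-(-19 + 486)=-467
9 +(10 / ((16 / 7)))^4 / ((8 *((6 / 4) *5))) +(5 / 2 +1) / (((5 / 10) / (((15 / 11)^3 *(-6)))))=-5979037817 / 65421312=-91.39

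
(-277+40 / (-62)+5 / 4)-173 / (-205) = -275.55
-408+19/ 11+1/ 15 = -67024/ 165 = -406.21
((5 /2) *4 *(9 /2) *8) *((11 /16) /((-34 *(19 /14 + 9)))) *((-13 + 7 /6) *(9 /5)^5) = 968462649 /6162500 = 157.15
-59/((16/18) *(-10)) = 531/80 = 6.64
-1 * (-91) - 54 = 37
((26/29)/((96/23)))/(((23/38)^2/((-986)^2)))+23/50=1966603237/3450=570029.92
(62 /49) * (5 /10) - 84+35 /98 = -8135 /98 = -83.01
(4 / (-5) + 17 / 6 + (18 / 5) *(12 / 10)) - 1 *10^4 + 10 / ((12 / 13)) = -748711 / 75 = -9982.81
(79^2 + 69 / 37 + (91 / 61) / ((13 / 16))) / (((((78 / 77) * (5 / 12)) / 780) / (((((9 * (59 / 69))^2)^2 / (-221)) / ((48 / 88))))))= -46868350628207659320 / 139583851277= -335772012.30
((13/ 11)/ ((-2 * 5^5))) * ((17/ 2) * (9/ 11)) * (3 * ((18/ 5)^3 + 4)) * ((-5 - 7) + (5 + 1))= 56674566/ 47265625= 1.20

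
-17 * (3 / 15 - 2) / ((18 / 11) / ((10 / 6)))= 187 / 6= 31.17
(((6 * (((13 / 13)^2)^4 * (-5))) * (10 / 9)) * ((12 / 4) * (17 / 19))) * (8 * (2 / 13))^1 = -27200 / 247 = -110.12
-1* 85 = -85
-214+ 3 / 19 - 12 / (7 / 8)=-30265 / 133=-227.56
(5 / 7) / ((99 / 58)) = 290 / 693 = 0.42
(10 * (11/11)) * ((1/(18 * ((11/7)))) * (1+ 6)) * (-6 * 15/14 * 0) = 0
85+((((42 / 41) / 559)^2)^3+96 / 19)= 247984192002853551414018204127 / 2753769519610881049026771139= 90.05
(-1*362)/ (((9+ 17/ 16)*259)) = -5792/ 41699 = -0.14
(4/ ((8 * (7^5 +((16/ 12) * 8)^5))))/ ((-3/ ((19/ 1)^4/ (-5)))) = 10556001/ 376385330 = 0.03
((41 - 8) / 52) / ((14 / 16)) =0.73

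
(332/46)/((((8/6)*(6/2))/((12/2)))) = 249/23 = 10.83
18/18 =1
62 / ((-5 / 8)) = -496 / 5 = -99.20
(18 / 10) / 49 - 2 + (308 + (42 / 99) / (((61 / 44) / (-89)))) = 12500077 / 44835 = 278.80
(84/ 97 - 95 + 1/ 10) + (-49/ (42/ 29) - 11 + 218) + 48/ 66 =1278158/ 16005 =79.86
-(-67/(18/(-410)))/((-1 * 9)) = 13735/81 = 169.57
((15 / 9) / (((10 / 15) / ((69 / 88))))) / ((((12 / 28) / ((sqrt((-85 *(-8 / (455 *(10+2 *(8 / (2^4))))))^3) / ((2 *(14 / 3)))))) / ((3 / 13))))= 17595 *sqrt(34034) / 573144572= 0.01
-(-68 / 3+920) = -2692 / 3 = -897.33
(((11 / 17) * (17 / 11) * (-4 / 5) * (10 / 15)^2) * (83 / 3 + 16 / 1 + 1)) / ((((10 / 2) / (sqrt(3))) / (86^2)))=-15857024 * sqrt(3) / 675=-40689.14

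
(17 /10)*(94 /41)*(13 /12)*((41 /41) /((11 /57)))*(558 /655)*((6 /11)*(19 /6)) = 1046168253 /32494550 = 32.20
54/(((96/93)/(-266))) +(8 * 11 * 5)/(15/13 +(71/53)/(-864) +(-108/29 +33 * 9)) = -565771099207113/40663081864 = -13913.63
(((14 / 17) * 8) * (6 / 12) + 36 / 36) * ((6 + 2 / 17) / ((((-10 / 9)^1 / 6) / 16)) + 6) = -3242514 / 1445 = -2243.95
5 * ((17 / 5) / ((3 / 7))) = 119 / 3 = 39.67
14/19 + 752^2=10744590/19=565504.74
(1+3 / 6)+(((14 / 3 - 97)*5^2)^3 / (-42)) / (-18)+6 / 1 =-332092550035 / 20412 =-16269476.29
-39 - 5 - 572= -616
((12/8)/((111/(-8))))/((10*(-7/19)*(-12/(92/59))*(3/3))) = -874/229215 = -0.00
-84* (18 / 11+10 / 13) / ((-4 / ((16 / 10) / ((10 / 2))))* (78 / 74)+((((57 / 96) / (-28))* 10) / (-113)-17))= 54124750848 / 8082099883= 6.70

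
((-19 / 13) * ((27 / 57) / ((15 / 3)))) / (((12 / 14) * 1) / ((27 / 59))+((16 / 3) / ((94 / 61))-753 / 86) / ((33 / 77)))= 2291814 / 173490785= 0.01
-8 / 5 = -1.60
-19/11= -1.73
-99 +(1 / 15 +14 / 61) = -90314 / 915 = -98.70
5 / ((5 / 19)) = 19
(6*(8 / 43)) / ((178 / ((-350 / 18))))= -1400 / 11481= -0.12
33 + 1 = 34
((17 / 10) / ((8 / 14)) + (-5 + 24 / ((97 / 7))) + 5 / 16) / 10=151 / 77600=0.00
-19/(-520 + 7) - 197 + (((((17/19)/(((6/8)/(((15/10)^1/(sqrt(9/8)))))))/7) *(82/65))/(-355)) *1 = -5318/27 - 5576 *sqrt(2)/9206925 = -196.96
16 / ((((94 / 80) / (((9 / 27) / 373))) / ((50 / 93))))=32000 / 4891149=0.01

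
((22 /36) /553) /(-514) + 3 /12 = 639539 /2558178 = 0.25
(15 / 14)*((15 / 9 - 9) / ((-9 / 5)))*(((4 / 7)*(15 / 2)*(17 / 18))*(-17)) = -300.36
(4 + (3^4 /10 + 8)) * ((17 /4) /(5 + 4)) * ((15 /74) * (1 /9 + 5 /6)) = 19363 /10656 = 1.82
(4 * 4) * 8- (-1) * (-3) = 125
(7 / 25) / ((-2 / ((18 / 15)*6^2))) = -756 / 125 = -6.05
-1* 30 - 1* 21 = -51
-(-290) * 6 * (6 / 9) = 1160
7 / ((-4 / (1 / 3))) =-7 / 12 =-0.58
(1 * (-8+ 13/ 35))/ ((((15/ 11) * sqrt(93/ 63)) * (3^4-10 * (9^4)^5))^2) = -10769/ 57275921398059045208662499035743657297533875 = -0.00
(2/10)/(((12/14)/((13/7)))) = 13/30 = 0.43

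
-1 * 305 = -305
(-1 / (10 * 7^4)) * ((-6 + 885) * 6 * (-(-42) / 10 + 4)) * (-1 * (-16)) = -28.82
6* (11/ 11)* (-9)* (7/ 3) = -126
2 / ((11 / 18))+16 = 212 / 11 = 19.27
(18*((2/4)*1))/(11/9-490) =-81/4399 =-0.02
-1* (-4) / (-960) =-1 / 240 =-0.00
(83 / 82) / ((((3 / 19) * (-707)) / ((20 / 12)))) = -7885 / 521766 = -0.02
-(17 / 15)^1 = -17 / 15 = -1.13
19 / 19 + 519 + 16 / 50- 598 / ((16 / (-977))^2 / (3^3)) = -60201922.00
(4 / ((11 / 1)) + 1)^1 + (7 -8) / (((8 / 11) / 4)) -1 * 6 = -223 / 22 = -10.14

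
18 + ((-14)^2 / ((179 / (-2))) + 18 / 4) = 20.31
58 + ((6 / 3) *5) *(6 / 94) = 2756 / 47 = 58.64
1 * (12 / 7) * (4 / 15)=16 / 35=0.46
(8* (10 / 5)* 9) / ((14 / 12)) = 864 / 7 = 123.43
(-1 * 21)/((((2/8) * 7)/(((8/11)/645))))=-32/2365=-0.01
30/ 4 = 15/ 2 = 7.50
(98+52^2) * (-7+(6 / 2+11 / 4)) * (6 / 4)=-21015 / 4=-5253.75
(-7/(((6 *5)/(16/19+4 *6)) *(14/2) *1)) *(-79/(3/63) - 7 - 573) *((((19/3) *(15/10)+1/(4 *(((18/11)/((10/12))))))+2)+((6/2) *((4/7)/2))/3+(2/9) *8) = 287848079/11340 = 25383.43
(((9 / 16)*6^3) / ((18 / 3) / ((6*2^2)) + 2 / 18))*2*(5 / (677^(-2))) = 20047310460 / 13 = 1542100804.62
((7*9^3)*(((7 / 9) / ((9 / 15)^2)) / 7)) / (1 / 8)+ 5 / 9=113405 / 9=12600.56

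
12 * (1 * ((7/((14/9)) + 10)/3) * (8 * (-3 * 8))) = -11136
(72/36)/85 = 2/85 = 0.02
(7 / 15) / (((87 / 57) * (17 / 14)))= 1862 / 7395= 0.25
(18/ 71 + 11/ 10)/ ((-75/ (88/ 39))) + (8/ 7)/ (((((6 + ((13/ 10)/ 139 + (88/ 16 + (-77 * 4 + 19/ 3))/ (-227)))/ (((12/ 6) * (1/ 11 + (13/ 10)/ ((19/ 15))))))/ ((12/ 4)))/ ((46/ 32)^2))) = 357380872923184849/ 168282307249056000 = 2.12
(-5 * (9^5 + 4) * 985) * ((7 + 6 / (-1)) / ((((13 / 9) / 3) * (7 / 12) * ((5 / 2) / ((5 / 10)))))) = -18846174420 / 91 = -207100817.80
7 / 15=0.47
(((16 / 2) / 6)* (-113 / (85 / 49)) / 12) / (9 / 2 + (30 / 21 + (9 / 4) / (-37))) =-5736332 / 4650435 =-1.23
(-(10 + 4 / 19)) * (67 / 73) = -12998 / 1387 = -9.37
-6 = -6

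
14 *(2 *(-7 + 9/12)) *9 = -1575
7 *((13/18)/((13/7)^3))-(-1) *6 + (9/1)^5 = 179647711/3042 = 59055.79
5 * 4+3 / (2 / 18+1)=22.70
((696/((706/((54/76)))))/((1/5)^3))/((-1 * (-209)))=587250/1401763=0.42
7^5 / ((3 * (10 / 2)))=16807 / 15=1120.47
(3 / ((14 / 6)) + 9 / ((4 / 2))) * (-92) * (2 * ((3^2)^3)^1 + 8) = -5462316 / 7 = -780330.86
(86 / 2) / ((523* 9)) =43 / 4707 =0.01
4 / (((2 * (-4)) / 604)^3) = -3442951 / 2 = -1721475.50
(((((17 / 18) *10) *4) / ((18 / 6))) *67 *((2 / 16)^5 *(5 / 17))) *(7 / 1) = 11725 / 221184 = 0.05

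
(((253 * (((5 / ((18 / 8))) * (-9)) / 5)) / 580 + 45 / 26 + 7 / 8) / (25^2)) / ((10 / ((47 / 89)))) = 610201 / 8388250000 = 0.00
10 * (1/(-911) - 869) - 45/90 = -15834111/1822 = -8690.51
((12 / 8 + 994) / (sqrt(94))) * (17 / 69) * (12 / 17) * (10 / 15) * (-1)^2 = 3982 * sqrt(94) / 3243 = 11.90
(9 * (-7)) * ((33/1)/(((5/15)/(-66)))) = 411642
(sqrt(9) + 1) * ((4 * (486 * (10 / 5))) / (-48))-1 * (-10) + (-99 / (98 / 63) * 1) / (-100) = -438709 / 1400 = -313.36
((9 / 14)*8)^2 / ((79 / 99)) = 128304 / 3871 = 33.14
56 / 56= 1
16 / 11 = 1.45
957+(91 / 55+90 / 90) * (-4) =52051 / 55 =946.38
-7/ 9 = -0.78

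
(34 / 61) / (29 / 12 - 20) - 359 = -4621097 / 12871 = -359.03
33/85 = 0.39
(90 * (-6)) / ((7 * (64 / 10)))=-675 / 56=-12.05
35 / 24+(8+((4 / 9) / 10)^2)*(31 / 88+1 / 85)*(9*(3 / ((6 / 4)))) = 90701359 / 1683000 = 53.89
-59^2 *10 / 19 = -1832.11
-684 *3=-2052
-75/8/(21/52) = -325/14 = -23.21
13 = 13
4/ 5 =0.80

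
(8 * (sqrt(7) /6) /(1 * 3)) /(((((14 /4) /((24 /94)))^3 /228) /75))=105062400 * sqrt(7) /35611289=7.81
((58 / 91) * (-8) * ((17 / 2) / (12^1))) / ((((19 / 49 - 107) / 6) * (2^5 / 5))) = 17255 / 543296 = 0.03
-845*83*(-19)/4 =1332565/4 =333141.25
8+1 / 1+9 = 18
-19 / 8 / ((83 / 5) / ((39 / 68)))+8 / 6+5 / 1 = 846773 / 135456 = 6.25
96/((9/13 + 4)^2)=4.36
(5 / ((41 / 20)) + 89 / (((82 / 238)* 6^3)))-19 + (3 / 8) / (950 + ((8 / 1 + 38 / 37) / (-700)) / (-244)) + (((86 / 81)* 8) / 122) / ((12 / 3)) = -8295839690088313 / 540541960392024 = -15.35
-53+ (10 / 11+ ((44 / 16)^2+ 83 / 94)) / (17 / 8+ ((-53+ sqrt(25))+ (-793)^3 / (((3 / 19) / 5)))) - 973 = -402069430735808307 / 391880536779314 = -1026.00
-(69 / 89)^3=-328509 / 704969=-0.47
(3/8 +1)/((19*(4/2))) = 11/304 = 0.04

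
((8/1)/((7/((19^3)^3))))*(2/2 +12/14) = 33559520569016/49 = 684888174877.88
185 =185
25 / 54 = 0.46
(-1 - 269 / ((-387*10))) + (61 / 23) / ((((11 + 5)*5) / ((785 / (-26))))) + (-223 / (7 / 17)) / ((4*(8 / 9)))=-4997592497 / 32399640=-154.25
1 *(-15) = -15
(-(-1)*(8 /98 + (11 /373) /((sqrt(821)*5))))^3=1507771994531*sqrt(821) /10498203396908824625 + 182763340652 /335961157973525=0.00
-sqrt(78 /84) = -sqrt(182) /14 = -0.96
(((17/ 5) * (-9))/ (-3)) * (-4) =-204/ 5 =-40.80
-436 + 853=417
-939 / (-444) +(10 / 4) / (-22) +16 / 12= 8143 / 2442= 3.33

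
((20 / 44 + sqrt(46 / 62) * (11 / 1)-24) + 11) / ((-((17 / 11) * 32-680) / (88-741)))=15019 / 1156-79013 * sqrt(713) / 215016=3.18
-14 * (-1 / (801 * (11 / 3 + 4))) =0.00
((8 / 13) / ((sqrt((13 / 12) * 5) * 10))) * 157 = 1256 * sqrt(195) / 4225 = 4.15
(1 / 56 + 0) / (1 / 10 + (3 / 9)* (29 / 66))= 495 / 6832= 0.07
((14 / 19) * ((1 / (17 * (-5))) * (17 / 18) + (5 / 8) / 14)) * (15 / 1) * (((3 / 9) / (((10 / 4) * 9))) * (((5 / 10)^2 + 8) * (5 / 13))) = 143 / 8208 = 0.02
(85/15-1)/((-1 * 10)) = -7/15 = -0.47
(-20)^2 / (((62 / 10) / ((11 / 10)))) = 2200 / 31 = 70.97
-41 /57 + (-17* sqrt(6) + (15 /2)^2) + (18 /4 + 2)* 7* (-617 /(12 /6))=-1593859 /114 - 17* sqrt(6)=-14022.86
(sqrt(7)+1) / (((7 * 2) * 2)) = 1 / 28+sqrt(7) / 28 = 0.13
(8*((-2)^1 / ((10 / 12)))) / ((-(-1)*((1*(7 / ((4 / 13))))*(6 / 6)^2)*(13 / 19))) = -7296 / 5915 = -1.23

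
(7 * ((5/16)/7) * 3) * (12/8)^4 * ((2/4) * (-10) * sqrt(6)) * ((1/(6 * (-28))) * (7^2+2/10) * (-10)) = -249075 * sqrt(6)/3584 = -170.23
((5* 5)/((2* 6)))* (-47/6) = -1175/72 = -16.32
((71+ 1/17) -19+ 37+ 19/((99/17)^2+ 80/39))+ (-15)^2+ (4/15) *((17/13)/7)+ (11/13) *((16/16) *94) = 3707753947124/9406355595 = 394.18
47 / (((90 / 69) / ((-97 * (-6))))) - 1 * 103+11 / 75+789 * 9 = 2097716 / 75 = 27969.55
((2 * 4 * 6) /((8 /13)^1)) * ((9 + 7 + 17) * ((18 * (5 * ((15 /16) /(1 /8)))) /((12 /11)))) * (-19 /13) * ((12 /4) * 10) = -69832125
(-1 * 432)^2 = 186624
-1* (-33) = 33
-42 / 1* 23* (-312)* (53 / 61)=15973776 / 61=261865.18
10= 10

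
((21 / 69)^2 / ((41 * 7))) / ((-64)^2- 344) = 0.00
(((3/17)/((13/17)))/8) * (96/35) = 36/455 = 0.08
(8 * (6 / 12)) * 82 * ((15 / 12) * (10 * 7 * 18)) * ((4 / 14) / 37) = 147600 / 37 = 3989.19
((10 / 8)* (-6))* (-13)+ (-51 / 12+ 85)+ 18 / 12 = 179.75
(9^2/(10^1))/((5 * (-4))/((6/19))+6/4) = -243/1855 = -0.13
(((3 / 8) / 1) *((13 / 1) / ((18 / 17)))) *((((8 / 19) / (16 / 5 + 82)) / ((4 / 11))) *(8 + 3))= 133705 / 194256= 0.69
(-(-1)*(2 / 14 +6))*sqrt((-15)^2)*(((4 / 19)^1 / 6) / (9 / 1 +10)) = 0.17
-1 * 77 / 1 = -77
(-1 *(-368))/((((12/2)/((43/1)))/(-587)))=-1548114.67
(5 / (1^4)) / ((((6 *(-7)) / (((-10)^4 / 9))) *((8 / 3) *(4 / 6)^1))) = -3125 / 42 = -74.40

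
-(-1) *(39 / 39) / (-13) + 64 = 831 / 13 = 63.92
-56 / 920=-7 / 115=-0.06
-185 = -185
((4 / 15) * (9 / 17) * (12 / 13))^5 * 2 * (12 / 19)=1486016741376 / 31301488552871875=0.00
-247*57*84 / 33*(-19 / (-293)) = -7490028 / 3223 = -2323.93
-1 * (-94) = 94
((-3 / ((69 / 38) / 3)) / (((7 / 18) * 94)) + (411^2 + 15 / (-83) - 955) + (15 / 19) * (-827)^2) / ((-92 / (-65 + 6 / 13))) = 1771883719310462 / 3568014541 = 496602.16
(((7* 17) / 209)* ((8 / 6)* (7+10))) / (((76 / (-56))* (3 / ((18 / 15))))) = -226576 / 59565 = -3.80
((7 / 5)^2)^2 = 2401 / 625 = 3.84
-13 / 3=-4.33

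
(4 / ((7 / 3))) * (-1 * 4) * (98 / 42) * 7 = -112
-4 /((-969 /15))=20 /323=0.06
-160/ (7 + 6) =-160/ 13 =-12.31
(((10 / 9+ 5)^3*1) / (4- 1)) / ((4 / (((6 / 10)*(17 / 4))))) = 565675 / 11664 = 48.50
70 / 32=35 / 16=2.19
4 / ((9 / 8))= 32 / 9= 3.56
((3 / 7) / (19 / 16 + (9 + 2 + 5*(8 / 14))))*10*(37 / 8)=444 / 337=1.32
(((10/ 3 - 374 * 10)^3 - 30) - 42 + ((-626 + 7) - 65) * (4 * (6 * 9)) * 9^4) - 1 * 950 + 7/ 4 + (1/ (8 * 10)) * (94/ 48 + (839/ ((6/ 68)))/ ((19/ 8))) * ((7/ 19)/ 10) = -3315116704935965309/ 62380800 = -53143222032.03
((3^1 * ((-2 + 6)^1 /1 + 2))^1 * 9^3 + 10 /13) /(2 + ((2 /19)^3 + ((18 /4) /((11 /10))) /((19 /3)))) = 12871297604 /2596373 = 4957.41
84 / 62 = 42 / 31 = 1.35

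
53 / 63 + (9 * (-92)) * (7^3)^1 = -284003.16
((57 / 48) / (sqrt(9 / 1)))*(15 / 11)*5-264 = -45989 / 176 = -261.30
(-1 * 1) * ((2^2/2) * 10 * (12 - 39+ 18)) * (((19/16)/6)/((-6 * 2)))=-95/32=-2.97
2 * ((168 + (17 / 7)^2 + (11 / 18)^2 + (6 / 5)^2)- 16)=63389461 / 198450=319.42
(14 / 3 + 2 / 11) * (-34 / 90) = -544 / 297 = -1.83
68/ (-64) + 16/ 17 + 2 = 511/ 272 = 1.88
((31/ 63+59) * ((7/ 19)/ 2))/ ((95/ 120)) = 14992/ 1083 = 13.84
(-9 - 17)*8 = -208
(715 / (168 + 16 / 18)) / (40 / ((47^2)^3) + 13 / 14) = 32369983632987 / 7099909858408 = 4.56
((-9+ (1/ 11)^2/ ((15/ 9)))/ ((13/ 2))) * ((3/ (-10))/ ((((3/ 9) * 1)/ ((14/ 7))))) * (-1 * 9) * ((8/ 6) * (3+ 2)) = -1175472/ 7865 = -149.46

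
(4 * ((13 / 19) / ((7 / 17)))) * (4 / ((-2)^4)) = 221 / 133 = 1.66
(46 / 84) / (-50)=-0.01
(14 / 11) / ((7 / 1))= 2 / 11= 0.18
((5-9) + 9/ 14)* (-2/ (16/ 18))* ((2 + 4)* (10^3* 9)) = 2855250/ 7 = 407892.86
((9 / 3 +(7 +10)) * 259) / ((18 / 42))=36260 / 3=12086.67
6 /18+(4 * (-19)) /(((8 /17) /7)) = -6781 /6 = -1130.17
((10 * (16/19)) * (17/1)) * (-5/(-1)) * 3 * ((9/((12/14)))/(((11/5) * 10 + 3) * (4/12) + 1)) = 45900/19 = 2415.79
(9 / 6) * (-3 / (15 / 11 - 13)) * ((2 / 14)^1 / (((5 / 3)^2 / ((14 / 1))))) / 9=99 / 3200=0.03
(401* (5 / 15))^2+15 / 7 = 1125742 / 63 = 17868.92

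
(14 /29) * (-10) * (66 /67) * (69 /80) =-15939 /3886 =-4.10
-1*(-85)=85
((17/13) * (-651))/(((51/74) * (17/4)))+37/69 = -290.11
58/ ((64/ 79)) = 2291/ 32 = 71.59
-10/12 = -5/6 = -0.83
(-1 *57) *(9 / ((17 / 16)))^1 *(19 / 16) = -573.35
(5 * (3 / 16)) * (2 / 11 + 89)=14715 / 176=83.61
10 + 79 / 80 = 879 / 80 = 10.99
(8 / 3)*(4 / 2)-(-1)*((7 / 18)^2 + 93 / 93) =2101 / 324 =6.48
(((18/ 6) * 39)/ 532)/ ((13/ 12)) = 27/ 133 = 0.20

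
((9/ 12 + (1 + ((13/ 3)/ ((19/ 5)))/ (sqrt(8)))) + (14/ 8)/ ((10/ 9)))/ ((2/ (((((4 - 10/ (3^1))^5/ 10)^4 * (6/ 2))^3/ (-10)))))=-1169880371953664/ 9582781366467783274173184588623046875 - 228698418577408 * sqrt(2)/ 21848741515546545865114860862060546875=-0.00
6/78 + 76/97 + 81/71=179176/89531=2.00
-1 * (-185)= 185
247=247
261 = 261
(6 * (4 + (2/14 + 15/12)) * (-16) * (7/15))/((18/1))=-604/45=-13.42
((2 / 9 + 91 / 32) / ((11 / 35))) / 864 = 30905 / 2737152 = 0.01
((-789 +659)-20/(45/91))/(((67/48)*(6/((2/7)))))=-24544/4221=-5.81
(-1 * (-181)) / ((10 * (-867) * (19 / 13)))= -0.01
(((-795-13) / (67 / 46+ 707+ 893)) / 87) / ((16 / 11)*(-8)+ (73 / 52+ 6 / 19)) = 36721984 / 62793918225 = 0.00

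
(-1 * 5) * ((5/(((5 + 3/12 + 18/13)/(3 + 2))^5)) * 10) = -95051008000/1564031349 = -60.77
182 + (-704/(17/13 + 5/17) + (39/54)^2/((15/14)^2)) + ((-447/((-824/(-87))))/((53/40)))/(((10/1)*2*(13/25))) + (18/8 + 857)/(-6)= -246436507943281/610472327400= -403.68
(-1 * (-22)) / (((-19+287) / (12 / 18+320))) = 5291 / 201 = 26.32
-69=-69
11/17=0.65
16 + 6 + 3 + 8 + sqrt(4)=35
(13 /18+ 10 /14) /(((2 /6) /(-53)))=-9593 /42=-228.40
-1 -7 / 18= -25 / 18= -1.39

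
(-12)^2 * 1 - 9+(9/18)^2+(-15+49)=677/4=169.25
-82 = -82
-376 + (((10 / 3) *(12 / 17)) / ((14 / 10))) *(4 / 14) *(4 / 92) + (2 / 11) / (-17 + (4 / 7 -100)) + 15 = -62002199261 / 171760435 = -360.98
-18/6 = -3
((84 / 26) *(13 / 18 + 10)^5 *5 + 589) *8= 9374892850451 / 511758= 18318996.19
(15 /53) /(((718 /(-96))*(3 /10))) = -2400 /19027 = -0.13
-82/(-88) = 41/44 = 0.93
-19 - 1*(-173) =154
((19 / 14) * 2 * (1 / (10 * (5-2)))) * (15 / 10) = 19 / 140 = 0.14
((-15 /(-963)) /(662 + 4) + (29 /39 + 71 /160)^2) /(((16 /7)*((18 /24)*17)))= 4563848201059 /94342222540800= 0.05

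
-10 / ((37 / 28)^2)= -7840 / 1369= -5.73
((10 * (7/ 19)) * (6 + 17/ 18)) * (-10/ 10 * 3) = -4375/ 57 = -76.75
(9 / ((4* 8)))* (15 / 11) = 135 / 352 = 0.38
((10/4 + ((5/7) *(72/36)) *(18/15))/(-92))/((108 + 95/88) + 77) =-649/2636375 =-0.00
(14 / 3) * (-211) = -2954 / 3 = -984.67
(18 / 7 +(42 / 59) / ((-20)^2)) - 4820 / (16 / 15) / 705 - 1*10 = -13.84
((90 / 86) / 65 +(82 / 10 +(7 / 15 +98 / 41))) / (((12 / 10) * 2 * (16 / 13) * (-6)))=-3806735 / 6092928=-0.62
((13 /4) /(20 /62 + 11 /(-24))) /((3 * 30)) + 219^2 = 72660512 /1515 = 47960.73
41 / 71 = 0.58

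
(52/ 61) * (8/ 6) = 208/ 183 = 1.14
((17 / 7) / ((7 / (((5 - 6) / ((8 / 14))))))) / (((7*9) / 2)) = -17 / 882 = -0.02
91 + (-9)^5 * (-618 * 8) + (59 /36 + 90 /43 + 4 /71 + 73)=291938423.79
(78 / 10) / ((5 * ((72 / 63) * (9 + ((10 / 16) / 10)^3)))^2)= 500957184 / 169878528125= 0.00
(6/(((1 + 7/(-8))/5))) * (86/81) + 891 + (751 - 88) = 48838/27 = 1808.81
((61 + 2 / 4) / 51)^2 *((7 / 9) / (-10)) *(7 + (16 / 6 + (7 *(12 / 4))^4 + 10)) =-3433034017 / 156060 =-21998.17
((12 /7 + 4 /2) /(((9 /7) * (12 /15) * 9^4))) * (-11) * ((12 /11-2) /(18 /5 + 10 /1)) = 1625 /4015332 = 0.00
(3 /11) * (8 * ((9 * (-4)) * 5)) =-4320 /11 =-392.73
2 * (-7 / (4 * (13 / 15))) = -105 / 26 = -4.04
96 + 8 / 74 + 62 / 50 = 90047 / 925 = 97.35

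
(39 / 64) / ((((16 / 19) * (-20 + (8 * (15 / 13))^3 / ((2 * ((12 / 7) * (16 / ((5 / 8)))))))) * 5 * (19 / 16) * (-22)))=85683 / 170737600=0.00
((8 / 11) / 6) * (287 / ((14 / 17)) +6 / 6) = 466 / 11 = 42.36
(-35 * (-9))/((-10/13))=-819/2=-409.50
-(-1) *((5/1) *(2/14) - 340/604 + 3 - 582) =-611843/1057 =-578.85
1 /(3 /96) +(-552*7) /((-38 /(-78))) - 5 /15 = -450283 /57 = -7899.70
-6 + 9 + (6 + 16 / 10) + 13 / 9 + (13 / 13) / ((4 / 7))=2483 / 180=13.79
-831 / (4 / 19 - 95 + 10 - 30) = 5263 / 727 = 7.24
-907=-907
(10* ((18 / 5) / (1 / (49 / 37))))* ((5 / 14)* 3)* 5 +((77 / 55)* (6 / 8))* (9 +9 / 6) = 394317 / 1480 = 266.43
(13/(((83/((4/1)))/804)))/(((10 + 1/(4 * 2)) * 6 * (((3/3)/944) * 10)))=26311168/33615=782.72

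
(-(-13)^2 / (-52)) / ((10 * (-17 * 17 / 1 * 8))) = -13 / 92480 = -0.00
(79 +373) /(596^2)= 113 /88804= 0.00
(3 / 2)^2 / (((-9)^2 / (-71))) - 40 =-1511 / 36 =-41.97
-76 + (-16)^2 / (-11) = -1092 / 11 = -99.27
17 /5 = 3.40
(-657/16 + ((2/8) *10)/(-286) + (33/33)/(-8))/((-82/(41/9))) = 10473/4576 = 2.29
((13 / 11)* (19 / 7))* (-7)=-22.45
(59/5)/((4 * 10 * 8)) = 59/1600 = 0.04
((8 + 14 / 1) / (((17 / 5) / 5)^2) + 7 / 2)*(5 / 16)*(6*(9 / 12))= 71.83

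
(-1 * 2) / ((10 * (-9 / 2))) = 2 / 45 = 0.04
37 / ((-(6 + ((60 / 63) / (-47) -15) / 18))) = -657342 / 91771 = -7.16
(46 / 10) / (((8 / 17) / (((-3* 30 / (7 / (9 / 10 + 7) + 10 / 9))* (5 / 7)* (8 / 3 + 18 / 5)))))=-39198141 / 19880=-1971.74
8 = 8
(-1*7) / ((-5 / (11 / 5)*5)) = 77 / 125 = 0.62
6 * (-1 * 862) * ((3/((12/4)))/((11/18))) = -93096/11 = -8463.27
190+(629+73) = 892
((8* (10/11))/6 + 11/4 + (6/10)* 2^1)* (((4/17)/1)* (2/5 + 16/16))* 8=190792/14025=13.60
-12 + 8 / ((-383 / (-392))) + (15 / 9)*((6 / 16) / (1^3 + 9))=-22977 / 6128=-3.75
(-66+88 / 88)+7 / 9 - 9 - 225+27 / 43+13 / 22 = -2528687 / 8514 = -297.00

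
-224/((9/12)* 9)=-896/27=-33.19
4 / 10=2 / 5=0.40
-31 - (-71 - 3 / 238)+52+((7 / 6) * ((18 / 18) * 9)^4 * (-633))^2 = 11175012755796469 / 476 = 23476917554194.26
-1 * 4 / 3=-1.33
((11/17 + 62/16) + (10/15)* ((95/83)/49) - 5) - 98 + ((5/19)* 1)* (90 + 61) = -1851462227/31527384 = -58.73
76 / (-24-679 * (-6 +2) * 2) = 19 / 1352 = 0.01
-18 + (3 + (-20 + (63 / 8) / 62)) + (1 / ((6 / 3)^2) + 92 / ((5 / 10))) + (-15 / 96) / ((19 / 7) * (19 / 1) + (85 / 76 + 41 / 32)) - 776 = -71392549145 / 113931696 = -626.63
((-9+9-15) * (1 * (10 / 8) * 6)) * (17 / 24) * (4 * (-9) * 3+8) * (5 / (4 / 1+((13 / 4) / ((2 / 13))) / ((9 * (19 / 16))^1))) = 27253125 / 4088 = 6666.62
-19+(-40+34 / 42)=-1222 / 21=-58.19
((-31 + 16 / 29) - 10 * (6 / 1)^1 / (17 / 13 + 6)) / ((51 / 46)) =-57638 / 1653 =-34.87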